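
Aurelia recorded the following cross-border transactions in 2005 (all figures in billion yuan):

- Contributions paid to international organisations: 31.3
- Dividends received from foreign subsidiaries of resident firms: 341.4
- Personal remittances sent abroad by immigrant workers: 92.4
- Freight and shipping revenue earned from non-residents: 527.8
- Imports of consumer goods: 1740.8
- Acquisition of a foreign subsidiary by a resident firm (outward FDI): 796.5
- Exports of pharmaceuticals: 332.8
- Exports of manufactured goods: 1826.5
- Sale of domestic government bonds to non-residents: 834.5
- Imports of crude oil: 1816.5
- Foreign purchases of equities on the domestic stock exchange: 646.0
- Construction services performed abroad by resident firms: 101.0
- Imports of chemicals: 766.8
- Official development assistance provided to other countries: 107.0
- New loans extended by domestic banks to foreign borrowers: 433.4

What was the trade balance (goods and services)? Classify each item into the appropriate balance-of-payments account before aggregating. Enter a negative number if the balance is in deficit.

Goods: -1740.8 + 1826.5 - 1816.5 - 766.8 + 332.8 = -2164.8
Services: 101.0 + 527.8 = 628.8
Trade balance = -2164.8 + 628.8 = -1536.0
(Excluded from the trade balance — secondary income: contributions paid to international organisations 31.3, personal remittances sent abroad by immigrant workers 92.4, official development assistance provided to other countries 107.0; primary income: dividends received from foreign subsidiaries of resident firms 341.4; financial account: acquisition of a foreign subsidiary by a resident firm (outward FDI) 796.5, sale of domestic government bonds to non-residents 834.5, foreign purchases of equities on the domestic stock exchange 646.0, new loans extended by domestic banks to foreign borrowers 433.4.)

-1536.0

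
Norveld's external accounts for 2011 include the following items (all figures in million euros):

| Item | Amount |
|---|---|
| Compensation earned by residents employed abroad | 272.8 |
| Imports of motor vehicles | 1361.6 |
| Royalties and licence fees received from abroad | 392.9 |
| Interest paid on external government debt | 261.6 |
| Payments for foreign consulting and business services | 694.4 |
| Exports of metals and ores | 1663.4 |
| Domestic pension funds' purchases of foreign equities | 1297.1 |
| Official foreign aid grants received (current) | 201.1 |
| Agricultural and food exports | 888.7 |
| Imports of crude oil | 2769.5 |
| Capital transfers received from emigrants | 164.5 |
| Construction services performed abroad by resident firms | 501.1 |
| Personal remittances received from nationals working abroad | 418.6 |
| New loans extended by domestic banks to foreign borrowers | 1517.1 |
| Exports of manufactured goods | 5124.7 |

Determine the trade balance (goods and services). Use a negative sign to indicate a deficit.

3745.3

Goods: 1663.4 + 888.7 + 5124.7 - 1361.6 - 2769.5 = 3545.7
Services: -694.4 + 392.9 + 501.1 = 199.6
Trade balance = 3545.7 + 199.6 = 3745.3
(Excluded from the trade balance — primary income: compensation earned by residents employed abroad 272.8, interest paid on external government debt 261.6; financial account: domestic pension funds' purchases of foreign equities 1297.1, new loans extended by domestic banks to foreign borrowers 1517.1; secondary income: official foreign aid grants received (current) 201.1, personal remittances received from nationals working abroad 418.6; capital account: capital transfers received from emigrants 164.5.)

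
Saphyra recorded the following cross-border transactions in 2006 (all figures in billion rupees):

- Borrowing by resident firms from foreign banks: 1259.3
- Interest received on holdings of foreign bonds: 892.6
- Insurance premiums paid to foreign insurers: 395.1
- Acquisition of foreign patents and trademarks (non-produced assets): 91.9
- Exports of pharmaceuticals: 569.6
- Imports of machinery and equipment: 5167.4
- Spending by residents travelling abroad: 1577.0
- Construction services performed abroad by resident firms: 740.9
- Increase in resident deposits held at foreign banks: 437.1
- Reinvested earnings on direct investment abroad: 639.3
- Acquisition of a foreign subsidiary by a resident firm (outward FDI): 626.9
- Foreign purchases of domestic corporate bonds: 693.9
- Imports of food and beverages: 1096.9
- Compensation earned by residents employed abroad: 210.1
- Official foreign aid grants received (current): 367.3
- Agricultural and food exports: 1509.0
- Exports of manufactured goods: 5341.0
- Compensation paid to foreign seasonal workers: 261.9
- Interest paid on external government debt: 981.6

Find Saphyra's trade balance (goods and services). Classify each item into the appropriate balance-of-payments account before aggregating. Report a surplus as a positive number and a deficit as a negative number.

Goods: 1509.0 + 569.6 - 5167.4 - 1096.9 + 5341.0 = 1155.3
Services: 740.9 - 395.1 - 1577.0 = -1231.2
Trade balance = 1155.3 + (-1231.2) = -75.9
(Excluded from the trade balance — financial account: borrowing by resident firms from foreign banks 1259.3, increase in resident deposits held at foreign banks 437.1, acquisition of a foreign subsidiary by a resident firm (outward FDI) 626.9, foreign purchases of domestic corporate bonds 693.9; primary income: interest received on holdings of foreign bonds 892.6, reinvested earnings on direct investment abroad 639.3, compensation earned by residents employed abroad 210.1, compensation paid to foreign seasonal workers 261.9, interest paid on external government debt 981.6; capital account: acquisition of foreign patents and trademarks (non-produced assets) 91.9; secondary income: official foreign aid grants received (current) 367.3.)

-75.9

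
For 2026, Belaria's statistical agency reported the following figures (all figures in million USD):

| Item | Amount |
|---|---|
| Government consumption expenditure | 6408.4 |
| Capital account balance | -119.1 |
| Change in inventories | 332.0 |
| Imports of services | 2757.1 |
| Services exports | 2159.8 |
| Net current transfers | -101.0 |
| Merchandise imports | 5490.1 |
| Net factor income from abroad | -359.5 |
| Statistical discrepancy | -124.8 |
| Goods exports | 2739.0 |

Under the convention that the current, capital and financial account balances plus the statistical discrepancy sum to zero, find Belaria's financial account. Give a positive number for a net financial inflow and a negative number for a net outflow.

Goods balance = 2739.0 - 5490.1 = -2751.1
Services balance = 2159.8 - 2757.1 = -597.3
Trade balance (goods + services) = -2751.1 + (-597.3) = -3348.4
Net primary income = -359.5
Net secondary income = -101.0
Current account = -3348.4 + (-359.5) + (-101.0) = -3808.9
Financial account = -(-3808.9 + (-119.1) + (-124.8)) = 4052.8

4052.8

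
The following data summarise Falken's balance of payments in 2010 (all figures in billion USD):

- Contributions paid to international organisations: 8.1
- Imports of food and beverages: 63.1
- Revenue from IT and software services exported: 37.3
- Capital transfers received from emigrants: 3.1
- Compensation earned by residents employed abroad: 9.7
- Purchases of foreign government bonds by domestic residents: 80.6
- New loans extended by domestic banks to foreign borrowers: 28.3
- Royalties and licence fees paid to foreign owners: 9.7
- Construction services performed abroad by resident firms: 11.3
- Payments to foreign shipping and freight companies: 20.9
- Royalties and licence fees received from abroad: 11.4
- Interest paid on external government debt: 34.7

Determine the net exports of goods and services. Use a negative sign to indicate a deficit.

-33.7

Goods: -63.1
Services: 37.3 - 9.7 + 11.3 - 20.9 + 11.4 = 29.4
Trade balance = -63.1 + 29.4 = -33.7
(Excluded from the trade balance — secondary income: contributions paid to international organisations 8.1; capital account: capital transfers received from emigrants 3.1; primary income: compensation earned by residents employed abroad 9.7, interest paid on external government debt 34.7; financial account: purchases of foreign government bonds by domestic residents 80.6, new loans extended by domestic banks to foreign borrowers 28.3.)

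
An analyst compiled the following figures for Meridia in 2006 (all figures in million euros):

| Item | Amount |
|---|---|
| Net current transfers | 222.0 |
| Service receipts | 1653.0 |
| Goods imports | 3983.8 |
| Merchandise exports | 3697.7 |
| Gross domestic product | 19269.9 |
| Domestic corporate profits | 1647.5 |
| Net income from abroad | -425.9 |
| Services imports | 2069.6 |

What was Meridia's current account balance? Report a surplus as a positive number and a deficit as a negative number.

-906.6

Goods balance = 3697.7 - 3983.8 = -286.1
Services balance = 1653.0 - 2069.6 = -416.6
Trade balance (goods + services) = -286.1 + (-416.6) = -702.7
Net primary income = -425.9
Net secondary income = 222.0
Current account = -702.7 + (-425.9) + 222.0 = -906.6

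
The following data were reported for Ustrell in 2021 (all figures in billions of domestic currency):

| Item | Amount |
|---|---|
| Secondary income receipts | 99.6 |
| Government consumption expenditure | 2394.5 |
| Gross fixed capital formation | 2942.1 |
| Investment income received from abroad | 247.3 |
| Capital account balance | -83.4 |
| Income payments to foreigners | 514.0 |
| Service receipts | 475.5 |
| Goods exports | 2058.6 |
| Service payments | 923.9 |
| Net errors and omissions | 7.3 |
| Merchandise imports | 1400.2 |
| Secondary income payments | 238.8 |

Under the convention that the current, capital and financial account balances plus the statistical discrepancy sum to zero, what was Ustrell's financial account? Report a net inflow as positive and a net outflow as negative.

272.0

Goods balance = 2058.6 - 1400.2 = 658.4
Services balance = 475.5 - 923.9 = -448.4
Trade balance (goods + services) = 658.4 + (-448.4) = 210.0
Net primary income = 247.3 - 514.0 = -266.7
Net secondary income = 99.6 - 238.8 = -139.2
Current account = 210.0 + (-266.7) + (-139.2) = -195.9
Financial account = -(-195.9 + (-83.4) + 7.3) = 272.0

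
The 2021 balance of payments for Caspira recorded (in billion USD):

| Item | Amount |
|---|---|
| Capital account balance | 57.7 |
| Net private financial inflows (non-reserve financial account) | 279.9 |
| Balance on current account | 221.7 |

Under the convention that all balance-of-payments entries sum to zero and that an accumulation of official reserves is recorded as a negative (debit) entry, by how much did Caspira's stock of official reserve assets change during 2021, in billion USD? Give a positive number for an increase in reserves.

559.3

Official reserve transactions balance = -(221.7 + 57.7 + 279.9) = -559.3
An accumulation of reserves is recorded as a debit (negative entry), so the change in the stock of reserves is the negative of that balance.
Change in official reserves = -(-559.3) = 559.3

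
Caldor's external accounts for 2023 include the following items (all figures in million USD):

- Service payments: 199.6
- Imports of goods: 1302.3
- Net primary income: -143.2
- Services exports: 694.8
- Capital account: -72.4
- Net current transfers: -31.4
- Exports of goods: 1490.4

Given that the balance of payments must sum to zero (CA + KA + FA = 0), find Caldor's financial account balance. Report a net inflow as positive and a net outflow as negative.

Goods balance = 1490.4 - 1302.3 = 188.1
Services balance = 694.8 - 199.6 = 495.2
Trade balance (goods + services) = 188.1 + 495.2 = 683.3
Net primary income = -143.2
Net secondary income = -31.4
Current account = 683.3 + (-143.2) + (-31.4) = 508.7
Financial account = -(508.7 + (-72.4)) = -436.3

-436.3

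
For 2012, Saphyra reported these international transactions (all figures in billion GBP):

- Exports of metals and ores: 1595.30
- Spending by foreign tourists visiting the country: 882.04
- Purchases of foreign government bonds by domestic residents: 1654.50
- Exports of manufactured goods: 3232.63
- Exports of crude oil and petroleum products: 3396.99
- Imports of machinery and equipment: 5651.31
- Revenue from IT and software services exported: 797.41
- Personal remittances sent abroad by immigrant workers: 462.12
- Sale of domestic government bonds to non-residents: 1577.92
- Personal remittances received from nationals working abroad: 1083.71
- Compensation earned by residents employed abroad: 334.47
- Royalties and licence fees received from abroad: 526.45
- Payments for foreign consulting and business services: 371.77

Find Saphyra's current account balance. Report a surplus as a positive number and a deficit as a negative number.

Goods: -5651.31 + 1595.30 + 3396.99 + 3232.63 = 2573.61
Services: 882.04 + 797.41 + 526.45 - 371.77 = 1834.13
Primary income: 334.47
Secondary income: 1083.71 - 462.12 = 621.59
Current account = 2573.61 + 1834.13 + 334.47 + 621.59 = 5363.80
(Excluded from the current account — financial account: purchases of foreign government bonds by domestic residents 1654.50, sale of domestic government bonds to non-residents 1577.92.)

5363.80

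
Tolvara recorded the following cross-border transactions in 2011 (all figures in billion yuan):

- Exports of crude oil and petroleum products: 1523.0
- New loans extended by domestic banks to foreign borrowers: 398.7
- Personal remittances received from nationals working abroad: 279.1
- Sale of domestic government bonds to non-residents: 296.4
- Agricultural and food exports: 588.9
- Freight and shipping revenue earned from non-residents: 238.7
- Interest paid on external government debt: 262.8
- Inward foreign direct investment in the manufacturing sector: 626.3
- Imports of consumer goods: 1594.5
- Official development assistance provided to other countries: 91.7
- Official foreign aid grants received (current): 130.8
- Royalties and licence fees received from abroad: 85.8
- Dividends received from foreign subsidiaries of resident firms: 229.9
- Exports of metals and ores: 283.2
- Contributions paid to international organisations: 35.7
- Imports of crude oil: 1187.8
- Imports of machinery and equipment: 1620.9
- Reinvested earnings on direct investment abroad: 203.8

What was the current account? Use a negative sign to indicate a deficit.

-1230.2

Goods: -1187.8 - 1594.5 + 588.9 + 283.2 - 1620.9 + 1523.0 = -2008.1
Services: 85.8 + 238.7 = 324.5
Primary income: -262.8 + 229.9 + 203.8 = 170.9
Secondary income: -91.7 + 279.1 - 35.7 + 130.8 = 282.5
Current account = (-2008.1) + 324.5 + 170.9 + 282.5 = -1230.2
(Excluded from the current account — financial account: new loans extended by domestic banks to foreign borrowers 398.7, sale of domestic government bonds to non-residents 296.4, inward foreign direct investment in the manufacturing sector 626.3.)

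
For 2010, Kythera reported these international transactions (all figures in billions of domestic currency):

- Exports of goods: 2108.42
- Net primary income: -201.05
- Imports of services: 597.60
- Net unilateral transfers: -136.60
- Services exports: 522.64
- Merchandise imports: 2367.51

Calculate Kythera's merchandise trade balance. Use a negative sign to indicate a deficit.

Goods balance = 2108.42 - 2367.51 = -259.09

-259.09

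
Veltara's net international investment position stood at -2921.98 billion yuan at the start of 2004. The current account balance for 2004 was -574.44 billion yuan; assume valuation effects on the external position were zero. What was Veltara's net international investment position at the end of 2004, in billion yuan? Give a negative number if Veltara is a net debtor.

-3496.42

With no valuation effects, change in NIIP = current account = -574.44
End-of-year NIIP = -2921.98 + (-574.44) = -3496.42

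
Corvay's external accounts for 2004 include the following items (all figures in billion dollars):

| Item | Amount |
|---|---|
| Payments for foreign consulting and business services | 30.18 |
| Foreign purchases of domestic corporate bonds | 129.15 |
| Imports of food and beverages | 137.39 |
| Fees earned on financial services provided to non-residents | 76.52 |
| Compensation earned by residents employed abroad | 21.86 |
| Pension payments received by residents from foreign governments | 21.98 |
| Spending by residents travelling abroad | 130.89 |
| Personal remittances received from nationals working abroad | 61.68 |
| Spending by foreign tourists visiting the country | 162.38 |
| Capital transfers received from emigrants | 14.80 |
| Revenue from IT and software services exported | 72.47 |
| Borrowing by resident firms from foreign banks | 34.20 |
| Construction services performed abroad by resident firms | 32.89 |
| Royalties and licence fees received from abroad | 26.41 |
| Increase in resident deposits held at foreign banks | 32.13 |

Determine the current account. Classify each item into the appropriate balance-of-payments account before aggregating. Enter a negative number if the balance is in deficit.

177.73

Goods: -137.39
Services: 162.38 - 30.18 + 72.47 + 26.41 - 130.89 + 76.52 + 32.89 = 209.60
Primary income: 21.86
Secondary income: 61.68 + 21.98 = 83.66
Current account = (-137.39) + 209.60 + 21.86 + 83.66 = 177.73
(Excluded from the current account — financial account: foreign purchases of domestic corporate bonds 129.15, borrowing by resident firms from foreign banks 34.20, increase in resident deposits held at foreign banks 32.13; capital account: capital transfers received from emigrants 14.80.)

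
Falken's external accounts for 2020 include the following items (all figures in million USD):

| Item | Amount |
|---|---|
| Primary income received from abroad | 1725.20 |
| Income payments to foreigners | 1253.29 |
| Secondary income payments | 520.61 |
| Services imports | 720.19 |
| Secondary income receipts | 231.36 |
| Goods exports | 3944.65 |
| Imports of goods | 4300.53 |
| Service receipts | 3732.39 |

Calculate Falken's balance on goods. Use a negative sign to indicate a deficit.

Goods balance = 3944.65 - 4300.53 = -355.88

-355.88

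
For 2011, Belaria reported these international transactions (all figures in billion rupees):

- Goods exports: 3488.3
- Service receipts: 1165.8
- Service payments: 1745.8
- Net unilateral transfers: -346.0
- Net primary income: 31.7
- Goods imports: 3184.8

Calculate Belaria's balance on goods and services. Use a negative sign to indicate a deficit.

-276.5

Goods balance = 3488.3 - 3184.8 = 303.5
Services balance = 1165.8 - 1745.8 = -580.0
Trade balance (goods + services) = 303.5 + (-580.0) = -276.5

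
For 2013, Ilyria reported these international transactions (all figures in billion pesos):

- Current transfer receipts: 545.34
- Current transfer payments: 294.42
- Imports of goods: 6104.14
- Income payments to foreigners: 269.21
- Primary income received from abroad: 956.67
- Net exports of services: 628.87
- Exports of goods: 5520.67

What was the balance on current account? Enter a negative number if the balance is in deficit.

983.78

Goods balance = 5520.67 - 6104.14 = -583.47
Services balance = 628.87
Trade balance (goods + services) = -583.47 + 628.87 = 45.40
Net primary income = 956.67 - 269.21 = 687.46
Net secondary income = 545.34 - 294.42 = 250.92
Current account = 45.40 + 687.46 + 250.92 = 983.78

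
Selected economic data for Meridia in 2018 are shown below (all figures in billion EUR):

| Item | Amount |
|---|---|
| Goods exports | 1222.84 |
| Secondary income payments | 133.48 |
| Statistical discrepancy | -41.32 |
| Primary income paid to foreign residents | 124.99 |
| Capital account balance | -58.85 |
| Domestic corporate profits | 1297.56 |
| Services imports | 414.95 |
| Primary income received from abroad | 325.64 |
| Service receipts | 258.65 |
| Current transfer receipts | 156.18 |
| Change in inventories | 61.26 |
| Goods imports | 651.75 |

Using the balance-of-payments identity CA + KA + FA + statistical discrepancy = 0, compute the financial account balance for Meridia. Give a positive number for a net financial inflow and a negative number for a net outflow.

Goods balance = 1222.84 - 651.75 = 571.09
Services balance = 258.65 - 414.95 = -156.30
Trade balance (goods + services) = 571.09 + (-156.30) = 414.79
Net primary income = 325.64 - 124.99 = 200.65
Net secondary income = 156.18 - 133.48 = 22.70
Current account = 414.79 + 200.65 + 22.70 = 638.14
Financial account = -(638.14 + (-58.85) + (-41.32)) = -537.97

-537.97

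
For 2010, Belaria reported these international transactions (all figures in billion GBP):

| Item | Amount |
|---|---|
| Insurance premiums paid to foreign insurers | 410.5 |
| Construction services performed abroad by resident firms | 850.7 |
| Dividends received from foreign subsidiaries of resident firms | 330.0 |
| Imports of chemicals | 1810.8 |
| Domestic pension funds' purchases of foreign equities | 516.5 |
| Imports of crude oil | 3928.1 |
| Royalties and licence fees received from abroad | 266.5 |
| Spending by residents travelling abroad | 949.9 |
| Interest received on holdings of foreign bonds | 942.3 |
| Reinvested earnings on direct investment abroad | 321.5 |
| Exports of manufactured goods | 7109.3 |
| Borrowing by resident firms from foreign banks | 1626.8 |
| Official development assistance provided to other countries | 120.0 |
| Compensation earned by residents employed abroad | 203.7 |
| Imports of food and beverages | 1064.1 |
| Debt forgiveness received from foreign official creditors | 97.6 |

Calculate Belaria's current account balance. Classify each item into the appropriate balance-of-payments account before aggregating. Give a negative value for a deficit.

Goods: -3928.1 - 1810.8 - 1064.1 + 7109.3 = 306.3
Services: 850.7 - 949.9 - 410.5 + 266.5 = -243.2
Primary income: 321.5 + 330.0 + 942.3 + 203.7 = 1797.5
Secondary income: -120.0
Current account = 306.3 + (-243.2) + 1797.5 + (-120.0) = 1740.6
(Excluded from the current account — financial account: domestic pension funds' purchases of foreign equities 516.5, borrowing by resident firms from foreign banks 1626.8; capital account: debt forgiveness received from foreign official creditors 97.6.)

1740.6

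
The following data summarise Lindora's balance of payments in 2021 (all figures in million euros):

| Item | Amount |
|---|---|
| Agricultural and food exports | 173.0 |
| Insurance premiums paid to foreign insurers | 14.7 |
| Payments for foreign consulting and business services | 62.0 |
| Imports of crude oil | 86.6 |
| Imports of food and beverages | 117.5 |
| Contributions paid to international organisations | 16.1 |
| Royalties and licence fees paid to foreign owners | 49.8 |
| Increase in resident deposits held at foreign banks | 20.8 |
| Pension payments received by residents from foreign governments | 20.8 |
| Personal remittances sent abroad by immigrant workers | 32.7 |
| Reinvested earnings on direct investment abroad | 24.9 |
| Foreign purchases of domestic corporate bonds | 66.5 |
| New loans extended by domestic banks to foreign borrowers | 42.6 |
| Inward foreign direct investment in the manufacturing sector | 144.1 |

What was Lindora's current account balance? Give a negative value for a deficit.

-160.7

Goods: -86.6 - 117.5 + 173.0 = -31.1
Services: -14.7 - 62.0 - 49.8 = -126.5
Primary income: 24.9
Secondary income: -32.7 - 16.1 + 20.8 = -28.0
Current account = (-31.1) + (-126.5) + 24.9 + (-28.0) = -160.7
(Excluded from the current account — financial account: increase in resident deposits held at foreign banks 20.8, foreign purchases of domestic corporate bonds 66.5, new loans extended by domestic banks to foreign borrowers 42.6, inward foreign direct investment in the manufacturing sector 144.1.)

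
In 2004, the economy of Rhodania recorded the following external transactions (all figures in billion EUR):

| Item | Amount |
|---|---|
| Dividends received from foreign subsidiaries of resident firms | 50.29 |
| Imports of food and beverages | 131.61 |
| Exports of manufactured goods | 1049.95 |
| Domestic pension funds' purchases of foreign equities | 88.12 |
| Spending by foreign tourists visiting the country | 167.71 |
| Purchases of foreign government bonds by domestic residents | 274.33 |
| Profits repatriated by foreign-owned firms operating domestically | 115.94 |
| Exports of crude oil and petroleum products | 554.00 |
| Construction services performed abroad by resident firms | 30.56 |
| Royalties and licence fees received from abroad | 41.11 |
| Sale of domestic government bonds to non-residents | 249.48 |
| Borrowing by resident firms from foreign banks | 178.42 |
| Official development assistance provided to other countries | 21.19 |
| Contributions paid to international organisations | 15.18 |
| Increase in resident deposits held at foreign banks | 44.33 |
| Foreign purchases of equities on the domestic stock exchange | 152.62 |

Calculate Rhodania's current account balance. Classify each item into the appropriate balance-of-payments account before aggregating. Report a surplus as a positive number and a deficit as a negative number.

Goods: 1049.95 + 554.00 - 131.61 = 1472.34
Services: 167.71 + 41.11 + 30.56 = 239.38
Primary income: 50.29 - 115.94 = -65.65
Secondary income: -21.19 - 15.18 = -36.37
Current account = 1472.34 + 239.38 + (-65.65) + (-36.37) = 1609.70
(Excluded from the current account — financial account: domestic pension funds' purchases of foreign equities 88.12, purchases of foreign government bonds by domestic residents 274.33, sale of domestic government bonds to non-residents 249.48, borrowing by resident firms from foreign banks 178.42, increase in resident deposits held at foreign banks 44.33, foreign purchases of equities on the domestic stock exchange 152.62.)

1609.70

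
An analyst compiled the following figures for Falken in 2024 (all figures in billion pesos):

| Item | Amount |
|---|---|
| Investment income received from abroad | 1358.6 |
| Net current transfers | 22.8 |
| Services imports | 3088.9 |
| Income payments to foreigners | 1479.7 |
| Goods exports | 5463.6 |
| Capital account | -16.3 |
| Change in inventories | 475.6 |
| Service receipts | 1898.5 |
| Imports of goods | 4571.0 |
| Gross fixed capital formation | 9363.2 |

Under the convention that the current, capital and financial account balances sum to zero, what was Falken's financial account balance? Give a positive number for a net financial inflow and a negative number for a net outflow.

412.4

Goods balance = 5463.6 - 4571.0 = 892.6
Services balance = 1898.5 - 3088.9 = -1190.4
Trade balance (goods + services) = 892.6 + (-1190.4) = -297.8
Net primary income = 1358.6 - 1479.7 = -121.1
Net secondary income = 22.8
Current account = -297.8 + (-121.1) + 22.8 = -396.1
Financial account = -(-396.1 + (-16.3)) = 412.4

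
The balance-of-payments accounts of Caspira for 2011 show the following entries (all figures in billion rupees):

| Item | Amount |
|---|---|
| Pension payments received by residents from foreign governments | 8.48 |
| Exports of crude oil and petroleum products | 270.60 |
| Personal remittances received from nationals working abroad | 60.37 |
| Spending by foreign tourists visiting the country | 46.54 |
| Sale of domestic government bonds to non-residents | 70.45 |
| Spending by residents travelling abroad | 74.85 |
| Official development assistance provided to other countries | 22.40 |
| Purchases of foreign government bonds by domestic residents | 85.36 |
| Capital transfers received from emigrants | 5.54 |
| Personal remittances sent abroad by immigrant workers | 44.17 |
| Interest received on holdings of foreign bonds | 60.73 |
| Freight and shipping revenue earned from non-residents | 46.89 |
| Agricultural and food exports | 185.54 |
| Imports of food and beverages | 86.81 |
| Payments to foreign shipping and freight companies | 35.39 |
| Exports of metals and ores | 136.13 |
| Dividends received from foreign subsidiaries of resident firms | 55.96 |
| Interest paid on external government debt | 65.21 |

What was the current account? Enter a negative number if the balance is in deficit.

Goods: 185.54 + 270.60 - 86.81 + 136.13 = 505.46
Services: -35.39 + 46.89 - 74.85 + 46.54 = -16.81
Primary income: 60.73 - 65.21 + 55.96 = 51.48
Secondary income: -22.40 + 60.37 - 44.17 + 8.48 = 2.28
Current account = 505.46 + (-16.81) + 51.48 + 2.28 = 542.41
(Excluded from the current account — financial account: sale of domestic government bonds to non-residents 70.45, purchases of foreign government bonds by domestic residents 85.36; capital account: capital transfers received from emigrants 5.54.)

542.41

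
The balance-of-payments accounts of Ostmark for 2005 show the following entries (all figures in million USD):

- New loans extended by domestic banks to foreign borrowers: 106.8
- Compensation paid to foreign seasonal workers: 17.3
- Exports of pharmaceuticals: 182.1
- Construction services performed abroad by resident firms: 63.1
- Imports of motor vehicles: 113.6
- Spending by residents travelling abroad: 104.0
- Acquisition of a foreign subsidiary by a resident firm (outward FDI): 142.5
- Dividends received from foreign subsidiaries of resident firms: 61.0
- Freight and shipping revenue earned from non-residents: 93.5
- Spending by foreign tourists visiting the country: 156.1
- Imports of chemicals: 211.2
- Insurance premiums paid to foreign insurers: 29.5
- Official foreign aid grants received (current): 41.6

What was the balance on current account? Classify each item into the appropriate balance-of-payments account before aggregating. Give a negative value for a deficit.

121.8

Goods: -113.6 + 182.1 - 211.2 = -142.7
Services: -29.5 + 156.1 + 93.5 - 104.0 + 63.1 = 179.2
Primary income: -17.3 + 61.0 = 43.7
Secondary income: 41.6
Current account = (-142.7) + 179.2 + 43.7 + 41.6 = 121.8
(Excluded from the current account — financial account: new loans extended by domestic banks to foreign borrowers 106.8, acquisition of a foreign subsidiary by a resident firm (outward FDI) 142.5.)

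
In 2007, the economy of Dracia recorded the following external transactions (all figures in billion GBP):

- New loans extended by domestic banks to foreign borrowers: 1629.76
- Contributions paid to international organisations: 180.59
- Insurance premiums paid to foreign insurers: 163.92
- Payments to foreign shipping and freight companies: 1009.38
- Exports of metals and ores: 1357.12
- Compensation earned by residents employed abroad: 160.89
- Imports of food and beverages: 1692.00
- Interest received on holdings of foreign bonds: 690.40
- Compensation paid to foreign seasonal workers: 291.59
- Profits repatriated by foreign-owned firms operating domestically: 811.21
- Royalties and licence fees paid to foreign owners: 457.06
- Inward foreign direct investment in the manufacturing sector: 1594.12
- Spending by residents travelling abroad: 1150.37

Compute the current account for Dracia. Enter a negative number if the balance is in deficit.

-3547.71

Goods: 1357.12 - 1692.00 = -334.88
Services: -1150.37 - 457.06 - 1009.38 - 163.92 = -2780.73
Primary income: -291.59 + 160.89 - 811.21 + 690.40 = -251.51
Secondary income: -180.59
Current account = (-334.88) + (-2780.73) + (-251.51) + (-180.59) = -3547.71
(Excluded from the current account — financial account: new loans extended by domestic banks to foreign borrowers 1629.76, inward foreign direct investment in the manufacturing sector 1594.12.)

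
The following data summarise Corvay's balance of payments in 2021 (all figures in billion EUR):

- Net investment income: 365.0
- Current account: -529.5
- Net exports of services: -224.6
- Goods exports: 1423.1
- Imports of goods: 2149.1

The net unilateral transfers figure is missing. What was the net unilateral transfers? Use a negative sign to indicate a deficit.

Current account = goods balance + services balance + net primary income + net secondary income
Sum of the known components = -585.6
Net unilateral transfers = CA - (known components) = -529.5 - (-585.6) = 56.1

56.1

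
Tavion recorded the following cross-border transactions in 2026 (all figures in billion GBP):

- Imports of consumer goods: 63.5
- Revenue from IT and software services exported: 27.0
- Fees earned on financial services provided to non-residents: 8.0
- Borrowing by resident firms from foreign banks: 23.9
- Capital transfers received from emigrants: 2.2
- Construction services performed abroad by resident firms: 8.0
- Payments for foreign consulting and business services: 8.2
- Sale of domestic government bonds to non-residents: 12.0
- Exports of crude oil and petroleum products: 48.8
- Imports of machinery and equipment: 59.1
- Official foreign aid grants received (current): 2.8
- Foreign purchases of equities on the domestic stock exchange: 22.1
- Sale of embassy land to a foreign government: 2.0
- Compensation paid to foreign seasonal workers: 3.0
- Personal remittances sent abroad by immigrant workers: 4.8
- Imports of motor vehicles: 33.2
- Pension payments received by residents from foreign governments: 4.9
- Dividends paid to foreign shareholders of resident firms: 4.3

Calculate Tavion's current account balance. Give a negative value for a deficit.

Goods: 48.8 - 33.2 - 59.1 - 63.5 = -107.0
Services: -8.2 + 8.0 + 8.0 + 27.0 = 34.8
Primary income: -3.0 - 4.3 = -7.3
Secondary income: 4.9 + 2.8 - 4.8 = 2.9
Current account = (-107.0) + 34.8 + (-7.3) + 2.9 = -76.6
(Excluded from the current account — financial account: borrowing by resident firms from foreign banks 23.9, sale of domestic government bonds to non-residents 12.0, foreign purchases of equities on the domestic stock exchange 22.1; capital account: capital transfers received from emigrants 2.2, sale of embassy land to a foreign government 2.0.)

-76.6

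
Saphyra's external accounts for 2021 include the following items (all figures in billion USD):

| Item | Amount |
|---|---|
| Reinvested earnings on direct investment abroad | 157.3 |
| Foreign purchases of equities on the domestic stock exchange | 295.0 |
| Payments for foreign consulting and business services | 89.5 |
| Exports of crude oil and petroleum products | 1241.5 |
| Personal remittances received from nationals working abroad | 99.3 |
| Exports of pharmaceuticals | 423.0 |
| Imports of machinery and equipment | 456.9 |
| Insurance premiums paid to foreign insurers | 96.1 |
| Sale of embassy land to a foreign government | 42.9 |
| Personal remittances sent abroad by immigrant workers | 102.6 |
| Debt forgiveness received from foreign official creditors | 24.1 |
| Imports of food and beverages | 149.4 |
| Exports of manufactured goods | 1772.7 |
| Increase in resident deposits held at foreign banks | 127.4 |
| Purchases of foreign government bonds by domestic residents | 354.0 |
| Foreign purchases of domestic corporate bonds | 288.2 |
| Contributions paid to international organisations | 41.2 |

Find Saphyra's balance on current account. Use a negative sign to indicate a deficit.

2758.1

Goods: -149.4 + 1241.5 + 1772.7 - 456.9 + 423.0 = 2830.9
Services: -89.5 - 96.1 = -185.6
Primary income: 157.3
Secondary income: -102.6 + 99.3 - 41.2 = -44.5
Current account = 2830.9 + (-185.6) + 157.3 + (-44.5) = 2758.1
(Excluded from the current account — financial account: foreign purchases of equities on the domestic stock exchange 295.0, increase in resident deposits held at foreign banks 127.4, purchases of foreign government bonds by domestic residents 354.0, foreign purchases of domestic corporate bonds 288.2; capital account: sale of embassy land to a foreign government 42.9, debt forgiveness received from foreign official creditors 24.1.)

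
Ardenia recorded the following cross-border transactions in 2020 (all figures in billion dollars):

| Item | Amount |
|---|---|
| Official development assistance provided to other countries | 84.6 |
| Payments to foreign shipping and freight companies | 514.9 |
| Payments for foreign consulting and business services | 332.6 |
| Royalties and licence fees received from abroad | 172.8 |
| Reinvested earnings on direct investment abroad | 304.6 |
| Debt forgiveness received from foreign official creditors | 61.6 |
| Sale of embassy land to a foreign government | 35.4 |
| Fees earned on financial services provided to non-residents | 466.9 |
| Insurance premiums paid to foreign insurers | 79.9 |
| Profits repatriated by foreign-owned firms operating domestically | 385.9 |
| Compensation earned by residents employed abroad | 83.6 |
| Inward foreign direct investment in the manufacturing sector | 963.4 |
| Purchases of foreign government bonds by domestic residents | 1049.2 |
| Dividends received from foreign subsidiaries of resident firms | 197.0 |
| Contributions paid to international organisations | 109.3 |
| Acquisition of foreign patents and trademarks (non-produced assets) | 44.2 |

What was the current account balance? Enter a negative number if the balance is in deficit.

Services: -79.9 - 514.9 - 332.6 + 466.9 + 172.8 = -287.7
Primary income: 304.6 + 197.0 + 83.6 - 385.9 = 199.3
Secondary income: -84.6 - 109.3 = -193.9
Current account = (-287.7) + 199.3 + (-193.9) = -282.3
(Excluded from the current account — capital account: debt forgiveness received from foreign official creditors 61.6, sale of embassy land to a foreign government 35.4, acquisition of foreign patents and trademarks (non-produced assets) 44.2; financial account: inward foreign direct investment in the manufacturing sector 963.4, purchases of foreign government bonds by domestic residents 1049.2.)

-282.3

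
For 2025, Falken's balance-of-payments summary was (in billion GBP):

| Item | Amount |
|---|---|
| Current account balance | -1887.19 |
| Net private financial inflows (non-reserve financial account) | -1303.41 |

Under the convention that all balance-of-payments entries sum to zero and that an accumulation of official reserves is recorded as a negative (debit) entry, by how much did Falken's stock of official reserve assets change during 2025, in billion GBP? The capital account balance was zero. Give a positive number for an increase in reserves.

Official reserve transactions balance = -((-1887.19) + (-1303.41)) = 3190.60
An accumulation of reserves is recorded as a debit (negative entry), so the change in the stock of reserves is the negative of that balance.
Change in official reserves = -(3190.60) = -3190.60

-3190.60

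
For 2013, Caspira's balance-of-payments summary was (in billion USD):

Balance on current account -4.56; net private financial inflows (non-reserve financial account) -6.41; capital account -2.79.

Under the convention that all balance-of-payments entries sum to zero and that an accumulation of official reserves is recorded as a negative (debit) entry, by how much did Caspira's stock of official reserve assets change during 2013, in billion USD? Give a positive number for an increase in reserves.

Official reserve transactions balance = -((-4.56) + (-2.79) + (-6.41)) = 13.76
An accumulation of reserves is recorded as a debit (negative entry), so the change in the stock of reserves is the negative of that balance.
Change in official reserves = -(13.76) = -13.76

-13.76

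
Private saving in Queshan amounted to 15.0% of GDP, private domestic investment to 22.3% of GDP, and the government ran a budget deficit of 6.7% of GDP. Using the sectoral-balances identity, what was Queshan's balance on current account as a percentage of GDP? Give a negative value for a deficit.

By the sectoral-balances identity, CA = (S_private - I) + (T - G).
Private balance = 15.0 - 22.3 = -7.3
Government balance (T - G) = -6.7
CA = -7.3 + (-6.7) = -14.0

-14.0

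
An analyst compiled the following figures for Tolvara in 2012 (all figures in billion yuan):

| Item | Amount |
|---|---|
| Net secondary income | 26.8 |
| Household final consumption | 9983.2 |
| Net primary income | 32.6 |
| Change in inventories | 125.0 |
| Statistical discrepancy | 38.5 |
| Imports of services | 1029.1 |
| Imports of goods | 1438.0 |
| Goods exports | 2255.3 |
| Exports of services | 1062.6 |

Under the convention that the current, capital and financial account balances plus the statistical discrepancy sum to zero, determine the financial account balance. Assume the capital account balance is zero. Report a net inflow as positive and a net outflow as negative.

-948.7

Goods balance = 2255.3 - 1438.0 = 817.3
Services balance = 1062.6 - 1029.1 = 33.5
Trade balance (goods + services) = 817.3 + 33.5 = 850.8
Net primary income = 32.6
Net secondary income = 26.8
Current account = 850.8 + 32.6 + 26.8 = 910.2
Financial account = -(910.2 + 38.5) = -948.7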